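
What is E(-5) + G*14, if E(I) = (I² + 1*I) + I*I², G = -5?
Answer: -175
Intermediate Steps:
E(I) = I + I² + I³ (E(I) = (I² + I) + I³ = (I + I²) + I³ = I + I² + I³)
E(-5) + G*14 = -5*(1 - 5 + (-5)²) - 5*14 = -5*(1 - 5 + 25) - 70 = -5*21 - 70 = -105 - 70 = -175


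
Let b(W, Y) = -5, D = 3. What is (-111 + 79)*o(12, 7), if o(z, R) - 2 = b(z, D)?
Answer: 96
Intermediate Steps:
o(z, R) = -3 (o(z, R) = 2 - 5 = -3)
(-111 + 79)*o(12, 7) = (-111 + 79)*(-3) = -32*(-3) = 96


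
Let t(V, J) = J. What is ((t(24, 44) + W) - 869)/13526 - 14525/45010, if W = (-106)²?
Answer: 1943814/4348609 ≈ 0.44700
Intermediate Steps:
W = 11236
((t(24, 44) + W) - 869)/13526 - 14525/45010 = ((44 + 11236) - 869)/13526 - 14525/45010 = (11280 - 869)*(1/13526) - 14525*1/45010 = 10411*(1/13526) - 415/1286 = 10411/13526 - 415/1286 = 1943814/4348609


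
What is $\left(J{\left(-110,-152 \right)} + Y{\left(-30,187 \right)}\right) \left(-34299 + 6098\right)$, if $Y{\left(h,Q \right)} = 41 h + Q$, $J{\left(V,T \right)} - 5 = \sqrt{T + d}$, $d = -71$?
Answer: $29272638 - 28201 i \sqrt{223} \approx 2.9273 \cdot 10^{7} - 4.2113 \cdot 10^{5} i$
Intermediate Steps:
$J{\left(V,T \right)} = 5 + \sqrt{-71 + T}$ ($J{\left(V,T \right)} = 5 + \sqrt{T - 71} = 5 + \sqrt{-71 + T}$)
$Y{\left(h,Q \right)} = Q + 41 h$
$\left(J{\left(-110,-152 \right)} + Y{\left(-30,187 \right)}\right) \left(-34299 + 6098\right) = \left(\left(5 + \sqrt{-71 - 152}\right) + \left(187 + 41 \left(-30\right)\right)\right) \left(-34299 + 6098\right) = \left(\left(5 + \sqrt{-223}\right) + \left(187 - 1230\right)\right) \left(-28201\right) = \left(\left(5 + i \sqrt{223}\right) - 1043\right) \left(-28201\right) = \left(-1038 + i \sqrt{223}\right) \left(-28201\right) = 29272638 - 28201 i \sqrt{223}$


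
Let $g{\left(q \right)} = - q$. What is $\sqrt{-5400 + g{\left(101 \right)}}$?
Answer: $i \sqrt{5501} \approx 74.169 i$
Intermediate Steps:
$\sqrt{-5400 + g{\left(101 \right)}} = \sqrt{-5400 - 101} = \sqrt{-5501} = i \sqrt{5501}$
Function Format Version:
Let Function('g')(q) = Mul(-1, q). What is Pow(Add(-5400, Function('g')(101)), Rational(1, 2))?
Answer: Mul(I, Pow(5501, Rational(1, 2))) ≈ Mul(74.169, I)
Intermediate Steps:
Pow(Add(-5400, Function('g')(101)), Rational(1, 2)) = Pow(Add(-5400, Mul(-1, 101)), Rational(1, 2)) = Pow(Add(-5400, -101), Rational(1, 2)) = Pow(-5501, Rational(1, 2)) = Mul(I, Pow(5501, Rational(1, 2)))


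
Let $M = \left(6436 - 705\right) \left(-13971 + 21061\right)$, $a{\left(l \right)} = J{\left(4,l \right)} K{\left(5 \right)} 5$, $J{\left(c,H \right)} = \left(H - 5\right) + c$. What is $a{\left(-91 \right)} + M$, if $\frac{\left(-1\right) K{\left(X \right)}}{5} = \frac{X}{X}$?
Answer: $40635090$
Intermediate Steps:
$K{\left(X \right)} = -5$ ($K{\left(X \right)} = - 5 \frac{X}{X} = \left(-5\right) 1 = -5$)
$J{\left(c,H \right)} = -5 + H + c$ ($J{\left(c,H \right)} = \left(-5 + H\right) + c = -5 + H + c$)
$a{\left(l \right)} = 25 - 25 l$ ($a{\left(l \right)} = \left(-5 + l + 4\right) \left(-5\right) 5 = \left(-1 + l\right) \left(-5\right) 5 = \left(5 - 5 l\right) 5 = 25 - 25 l$)
$M = 40632790$ ($M = 5731 \cdot 7090 = 40632790$)
$a{\left(-91 \right)} + M = \left(25 - -2275\right) + 40632790 = \left(25 + 2275\right) + 40632790 = 2300 + 40632790 = 40635090$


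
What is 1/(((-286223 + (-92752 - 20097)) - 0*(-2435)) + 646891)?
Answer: 1/247819 ≈ 4.0352e-6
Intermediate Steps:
1/(((-286223 + (-92752 - 20097)) - 0*(-2435)) + 646891) = 1/(((-286223 - 112849) - 29*0) + 646891) = 1/((-399072 + 0) + 646891) = 1/(-399072 + 646891) = 1/247819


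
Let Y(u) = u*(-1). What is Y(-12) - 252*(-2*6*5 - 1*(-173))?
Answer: -28464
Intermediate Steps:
Y(u) = -u
Y(-12) - 252*(-2*6*5 - 1*(-173)) = -1*(-12) - 252*(-2*6*5 - 1*(-173)) = 12 - 252*(-12*5 + 173) = 12 - 252*(-60 + 173) = 12 - 252*113 = 12 - 28476 = -28464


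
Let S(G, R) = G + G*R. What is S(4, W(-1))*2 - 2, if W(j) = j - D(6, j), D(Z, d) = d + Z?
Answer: -42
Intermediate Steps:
D(Z, d) = Z + d
W(j) = -6 (W(j) = j - (6 + j) = j + (-6 - j) = -6)
S(4, W(-1))*2 - 2 = (4*(1 - 6))*2 - 2 = (4*(-5))*2 - 2 = -20*2 - 2 = -40 - 2 = -42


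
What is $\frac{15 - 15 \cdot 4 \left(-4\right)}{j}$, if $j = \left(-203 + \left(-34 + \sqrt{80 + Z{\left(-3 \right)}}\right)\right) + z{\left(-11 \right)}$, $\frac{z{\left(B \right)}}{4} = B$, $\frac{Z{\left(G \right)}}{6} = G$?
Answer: $- \frac{71655}{78899} - \frac{255 \sqrt{62}}{78899} \approx -0.93363$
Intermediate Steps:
$Z{\left(G \right)} = 6 G$
$z{\left(B \right)} = 4 B$
$j = -281 + \sqrt{62}$ ($j = \left(-203 - \left(34 - \sqrt{80 + 6 \left(-3\right)}\right)\right) + 4 \left(-11\right) = \left(-203 - \left(34 - \sqrt{80 - 18}\right)\right) - 44 = \left(-203 - \left(34 - \sqrt{62}\right)\right) - 44 = \left(-237 + \sqrt{62}\right) - 44 = -281 + \sqrt{62} \approx -273.13$)
$\frac{15 - 15 \cdot 4 \left(-4\right)}{j} = \frac{15 - 15 \cdot 4 \left(-4\right)}{-281 + \sqrt{62}} = \frac{15 - -240}{-281 + \sqrt{62}} = \frac{15 + 240}{-281 + \sqrt{62}} = \frac{255}{-281 + \sqrt{62}}$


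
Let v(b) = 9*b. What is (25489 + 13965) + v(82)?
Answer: 40192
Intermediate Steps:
(25489 + 13965) + v(82) = (25489 + 13965) + 9*82 = 39454 + 738 = 40192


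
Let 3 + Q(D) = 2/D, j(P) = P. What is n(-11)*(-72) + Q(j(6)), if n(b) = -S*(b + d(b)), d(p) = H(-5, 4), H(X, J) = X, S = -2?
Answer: 6904/3 ≈ 2301.3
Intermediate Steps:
Q(D) = -3 + 2/D
d(p) = -5
n(b) = -10 + 2*b (n(b) = -(-2)*(b - 5) = -(-2)*(-5 + b) = -(10 - 2*b) = -10 + 2*b)
n(-11)*(-72) + Q(j(6)) = (-10 + 2*(-11))*(-72) + (-3 + 2/6) = (-10 - 22)*(-72) + (-3 + 2*(1/6)) = -32*(-72) + (-3 + 1/3) = 2304 - 8/3 = 6904/3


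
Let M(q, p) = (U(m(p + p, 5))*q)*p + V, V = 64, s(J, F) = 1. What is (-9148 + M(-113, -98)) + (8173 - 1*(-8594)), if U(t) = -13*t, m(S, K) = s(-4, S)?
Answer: -136279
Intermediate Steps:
m(S, K) = 1
M(q, p) = 64 - 13*p*q (M(q, p) = ((-13*1)*q)*p + 64 = (-13*q)*p + 64 = -13*p*q + 64 = 64 - 13*p*q)
(-9148 + M(-113, -98)) + (8173 - 1*(-8594)) = (-9148 + (64 - 13*(-98)*(-113))) + (8173 - 1*(-8594)) = (-9148 + (64 - 143962)) + (8173 + 8594) = (-9148 - 143898) + 16767 = -153046 + 16767 = -136279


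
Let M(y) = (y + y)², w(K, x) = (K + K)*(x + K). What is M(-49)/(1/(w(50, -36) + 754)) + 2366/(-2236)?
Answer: 1779083285/86 ≈ 2.0687e+7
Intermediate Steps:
w(K, x) = 2*K*(K + x) (w(K, x) = (2*K)*(K + x) = 2*K*(K + x))
M(y) = 4*y² (M(y) = (2*y)² = 4*y²)
M(-49)/(1/(w(50, -36) + 754)) + 2366/(-2236) = (4*(-49)²)/(1/(2*50*(50 - 36) + 754)) + 2366/(-2236) = (4*2401)/(1/(2*50*14 + 754)) + 2366*(-1/2236) = 9604/(1/(1400 + 754)) - 91/86 = 9604/(1/2154) - 91/86 = 9604*2154 - 91/86 = 20687016 - 91/86 = 1779083285/86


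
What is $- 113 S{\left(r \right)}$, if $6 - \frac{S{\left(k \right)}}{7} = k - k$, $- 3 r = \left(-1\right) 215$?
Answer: $-4746$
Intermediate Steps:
$r = \frac{215}{3}$ ($r = - \frac{\left(-1\right) 215}{3} = \left(- \frac{1}{3}\right) \left(-215\right) = \frac{215}{3} \approx 71.667$)
$S{\left(k \right)} = 42$ ($S{\left(k \right)} = 42 - 7 \left(k - k\right) = 42 - 0 = 42 + 0 = 42$)
$- 113 S{\left(r \right)} = \left(-113\right) 42 = -4746$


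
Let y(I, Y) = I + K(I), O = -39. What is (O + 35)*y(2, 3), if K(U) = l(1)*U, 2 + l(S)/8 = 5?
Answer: -200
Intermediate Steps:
l(S) = 24 (l(S) = -16 + 8*5 = -16 + 40 = 24)
K(U) = 24*U
y(I, Y) = 25*I (y(I, Y) = I + 24*I = 25*I)
(O + 35)*y(2, 3) = (-39 + 35)*(25*2) = -4*50 = -200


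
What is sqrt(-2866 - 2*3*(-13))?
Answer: 2*I*sqrt(697) ≈ 52.802*I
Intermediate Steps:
sqrt(-2866 - 2*3*(-13)) = sqrt(-2866 - 6*(-13)) = sqrt(-2866 + 78) = sqrt(-2788) = 2*I*sqrt(697)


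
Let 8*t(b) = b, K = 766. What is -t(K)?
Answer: -383/4 ≈ -95.750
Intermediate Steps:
t(b) = b/8
-t(K) = -766/8 = -1*383/4 = -383/4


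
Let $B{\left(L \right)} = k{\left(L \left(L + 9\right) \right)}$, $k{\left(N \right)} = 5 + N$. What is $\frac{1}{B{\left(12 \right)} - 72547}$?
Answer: $- \frac{1}{72290} \approx -1.3833 \cdot 10^{-5}$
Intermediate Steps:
$B{\left(L \right)} = 5 + L \left(9 + L\right)$ ($B{\left(L \right)} = 5 + L \left(L + 9\right) = 5 + L \left(9 + L\right)$)
$\frac{1}{B{\left(12 \right)} - 72547} = \frac{1}{\left(5 + 12 \left(9 + 12\right)\right) - 72547} = \frac{1}{\left(5 + 12 \cdot 21\right) - 72547} = \frac{1}{\left(5 + 252\right) - 72547} = \frac{1}{257 - 72547} = \frac{1}{-72290} = - \frac{1}{72290}$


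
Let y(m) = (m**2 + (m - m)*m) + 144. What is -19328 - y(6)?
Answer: -19508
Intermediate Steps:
y(m) = 144 + m**2 (y(m) = (m**2 + 0*m) + 144 = (m**2 + 0) + 144 = m**2 + 144 = 144 + m**2)
-19328 - y(6) = -19328 - (144 + 6**2) = -19328 - (144 + 36) = -19328 - 1*180 = -19328 - 180 = -19508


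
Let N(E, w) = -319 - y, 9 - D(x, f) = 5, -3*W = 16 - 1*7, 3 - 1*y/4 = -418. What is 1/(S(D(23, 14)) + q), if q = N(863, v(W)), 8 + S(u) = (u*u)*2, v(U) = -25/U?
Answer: -1/1979 ≈ -0.00050531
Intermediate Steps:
y = 1684 (y = 12 - 4*(-418) = 12 + 1672 = 1684)
W = -3 (W = -(16 - 1*7)/3 = -(16 - 7)/3 = -⅓*9 = -3)
D(x, f) = 4 (D(x, f) = 9 - 1*5 = 9 - 5 = 4)
N(E, w) = -2003 (N(E, w) = -319 - 1*1684 = -319 - 1684 = -2003)
S(u) = -8 + 2*u² (S(u) = -8 + (u*u)*2 = -8 + u²*2 = -8 + 2*u²)
q = -2003
1/(S(D(23, 14)) + q) = 1/((-8 + 2*4²) - 2003) = 1/((-8 + 2*16) - 2003) = 1/((-8 + 32) - 2003) = 1/(24 - 2003) = 1/(-1979) = -1/1979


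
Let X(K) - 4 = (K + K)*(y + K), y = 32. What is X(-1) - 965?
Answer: -1023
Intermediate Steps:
X(K) = 4 + 2*K*(32 + K) (X(K) = 4 + (K + K)*(32 + K) = 4 + (2*K)*(32 + K) = 4 + 2*K*(32 + K))
X(-1) - 965 = (4 + 2*(-1)**2 + 64*(-1)) - 965 = (4 + 2*1 - 64) - 965 = (4 + 2 - 64) - 965 = -58 - 965 = -1023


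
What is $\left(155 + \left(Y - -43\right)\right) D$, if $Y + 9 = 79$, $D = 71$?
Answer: $19028$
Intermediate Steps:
$Y = 70$ ($Y = -9 + 79 = 70$)
$\left(155 + \left(Y - -43\right)\right) D = \left(155 + \left(70 - -43\right)\right) 71 = \left(155 + \left(70 + 43\right)\right) 71 = \left(155 + 113\right) 71 = 268 \cdot 71 = 19028$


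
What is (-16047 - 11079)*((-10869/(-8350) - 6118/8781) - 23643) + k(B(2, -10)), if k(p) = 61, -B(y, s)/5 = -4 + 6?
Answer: 7837119536184106/12220225 ≈ 6.4132e+8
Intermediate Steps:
B(y, s) = -10 (B(y, s) = -5*(-4 + 6) = -5*2 = -10)
(-16047 - 11079)*((-10869/(-8350) - 6118/8781) - 23643) + k(B(2, -10)) = (-16047 - 11079)*((-10869/(-8350) - 6118/8781) - 23643) + 61 = -27126*((-10869*(-1/8350) - 6118*1/8781) - 23643) + 61 = -27126*((10869/8350 - 6118/8781) - 23643) + 61 = -27126*(44355389/73321350 - 23643) + 61 = -27126*(-1733492322661/73321350) + 61 = 7837118790750381/12220225 + 61 = 7837119536184106/12220225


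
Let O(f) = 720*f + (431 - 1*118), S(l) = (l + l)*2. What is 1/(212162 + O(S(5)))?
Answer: 1/226875 ≈ 4.4077e-6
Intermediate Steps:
S(l) = 4*l (S(l) = (2*l)*2 = 4*l)
O(f) = 313 + 720*f (O(f) = 720*f + (431 - 118) = 720*f + 313 = 313 + 720*f)
1/(212162 + O(S(5))) = 1/(212162 + (313 + 720*(4*5))) = 1/(212162 + (313 + 720*20)) = 1/(212162 + (313 + 14400)) = 1/(212162 + 14713) = 1/226875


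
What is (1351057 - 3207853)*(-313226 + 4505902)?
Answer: -7784944026096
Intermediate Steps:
(1351057 - 3207853)*(-313226 + 4505902) = -1856796*4192676 = -7784944026096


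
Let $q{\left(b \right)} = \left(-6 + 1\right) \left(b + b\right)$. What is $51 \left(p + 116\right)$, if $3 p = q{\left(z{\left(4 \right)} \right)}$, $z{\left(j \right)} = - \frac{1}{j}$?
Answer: $\frac{11917}{2} \approx 5958.5$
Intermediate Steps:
$q{\left(b \right)} = - 10 b$ ($q{\left(b \right)} = - 5 \cdot 2 b = - 10 b$)
$p = \frac{5}{6}$ ($p = \frac{\left(-10\right) \left(- \frac{1}{4}\right)}{3} = \frac{1}{3} \cdot \frac{5}{2} = \frac{5}{6} \approx 0.83333$)
$51 \left(p + 116\right) = 51 \left(\frac{5}{6} + 116\right) = 51 \cdot \frac{701}{6} = \frac{11917}{2}$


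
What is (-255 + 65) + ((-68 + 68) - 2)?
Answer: -192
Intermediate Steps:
(-255 + 65) + ((-68 + 68) - 2) = -190 + (0 - 2) = -190 - 2 = -192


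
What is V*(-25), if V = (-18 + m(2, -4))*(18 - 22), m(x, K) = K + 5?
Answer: -1700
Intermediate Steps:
m(x, K) = 5 + K
V = 68 (V = (-18 + (5 - 4))*(18 - 22) = (-18 + 1)*(-4) = -17*(-4) = 68)
V*(-25) = 68*(-25) = -1700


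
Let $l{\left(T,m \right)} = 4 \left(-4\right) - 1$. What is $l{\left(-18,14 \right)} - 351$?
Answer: $-368$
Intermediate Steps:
$l{\left(T,m \right)} = -17$ ($l{\left(T,m \right)} = -16 - 1 = -17$)
$l{\left(-18,14 \right)} - 351 = -17 - 351 = -368$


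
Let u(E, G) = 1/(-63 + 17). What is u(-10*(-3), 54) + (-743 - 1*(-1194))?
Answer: 20745/46 ≈ 450.98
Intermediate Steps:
u(E, G) = -1/46 (u(E, G) = 1/(-46) = -1/46)
u(-10*(-3), 54) + (-743 - 1*(-1194)) = -1/46 + (-743 - 1*(-1194)) = -1/46 + (-743 + 1194) = -1/46 + 451 = 20745/46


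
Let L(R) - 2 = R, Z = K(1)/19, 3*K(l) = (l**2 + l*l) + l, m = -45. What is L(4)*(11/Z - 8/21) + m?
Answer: 8447/7 ≈ 1206.7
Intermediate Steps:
K(l) = l/3 + 2*l**2/3 (K(l) = ((l**2 + l*l) + l)/3 = ((l**2 + l**2) + l)/3 = (2*l**2 + l)/3 = (l + 2*l**2)/3 = l/3 + 2*l**2/3)
Z = 1/19 (Z = ((1/3)*1*(1 + 2*1))/19 = ((1/3)*1*(1 + 2))*(1/19) = ((1/3)*1*3)*(1/19) = 1*(1/19) = 1/19 ≈ 0.052632)
L(R) = 2 + R
L(4)*(11/Z - 8/21) + m = (2 + 4)*(11/(1/19) - 8/21) - 45 = 6*(11*19 - 8*1/21) - 45 = 6*(209 - 8/21) - 45 = 6*(4381/21) - 45 = 8762/7 - 45 = 8447/7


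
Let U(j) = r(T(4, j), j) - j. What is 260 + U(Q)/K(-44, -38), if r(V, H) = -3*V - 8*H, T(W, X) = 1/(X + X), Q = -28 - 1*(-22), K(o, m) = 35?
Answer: 5231/20 ≈ 261.55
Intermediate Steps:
Q = -6 (Q = -28 + 22 = -6)
T(W, X) = 1/(2*X)
r(V, H) = -8*H - 3*V
U(j) = -9*j - 3/(2*j) (U(j) = (-8*j - 3/(2*j)) - j = -9*j - 3/(2*j))
260 + U(Q)/K(-44, -38) = 260 + (-9*(-6) - 3/2/(-6))/35 = 260 + (54 - 3/2*(-1/6))*(1/35) = 260 + (54 + 1/4)*(1/35) = 260 + (217/4)*(1/35) = 260 + 31/20 = 5231/20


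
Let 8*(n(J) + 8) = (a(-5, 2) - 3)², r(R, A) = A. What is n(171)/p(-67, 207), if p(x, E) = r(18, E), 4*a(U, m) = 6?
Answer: -247/6624 ≈ -0.037289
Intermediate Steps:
a(U, m) = 3/2 (a(U, m) = (¼)*6 = 3/2)
p(x, E) = E
n(J) = -247/32 (n(J) = -8 + (3/2 - 3)²/8 = -8 + (-3/2)²/8 = -8 + (⅛)*(9/4) = -8 + 9/32 = -247/32)
n(171)/p(-67, 207) = -247/32/207 = -247/32*1/207 = -247/6624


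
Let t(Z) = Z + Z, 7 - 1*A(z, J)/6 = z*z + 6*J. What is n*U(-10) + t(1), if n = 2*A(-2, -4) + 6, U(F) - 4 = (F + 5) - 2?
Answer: -988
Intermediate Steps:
U(F) = 7 + F (U(F) = 4 + ((F + 5) - 2) = 4 + ((5 + F) - 2) = 4 + (3 + F) = 7 + F)
A(z, J) = 42 - 36*J - 6*z² (A(z, J) = 42 - 6*(z*z + 6*J) = 42 - 6*(z² + 6*J) = 42 + (-36*J - 6*z²) = 42 - 36*J - 6*z²)
n = 330 (n = 2*(42 - 36*(-4) - 6*(-2)²) + 6 = 2*(42 + 144 - 6*4) + 6 = 2*(42 + 144 - 24) + 6 = 2*162 + 6 = 324 + 6 = 330)
t(Z) = 2*Z
n*U(-10) + t(1) = 330*(7 - 10) + 2*1 = 330*(-3) + 2 = -990 + 2 = -988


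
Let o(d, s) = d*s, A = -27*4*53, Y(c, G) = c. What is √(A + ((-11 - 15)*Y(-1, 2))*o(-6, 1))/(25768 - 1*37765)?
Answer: -14*I*√30/11997 ≈ -0.0063917*I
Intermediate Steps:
A = -5724 (A = -108*53 = -5724)
√(A + ((-11 - 15)*Y(-1, 2))*o(-6, 1))/(25768 - 1*37765) = √(-5724 + ((-11 - 15)*(-1))*(-6*1))/(25768 - 1*37765) = √(-5724 - 26*(-1)*(-6))/(25768 - 37765) = √(-5724 + 26*(-6))/(-11997) = √(-5724 - 156)*(-1/11997) = √(-5880)*(-1/11997) = (14*I*√30)*(-1/11997) = -14*I*√30/11997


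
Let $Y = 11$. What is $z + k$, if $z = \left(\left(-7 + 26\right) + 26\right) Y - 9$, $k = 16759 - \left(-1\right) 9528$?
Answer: $26773$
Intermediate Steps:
$k = 26287$ ($k = 16759 - -9528 = 16759 + 9528 = 26287$)
$z = 486$ ($z = \left(\left(-7 + 26\right) + 26\right) 11 - 9 = \left(19 + 26\right) 11 - 9 = 45 \cdot 11 - 9 = 495 - 9 = 486$)
$z + k = 486 + 26287 = 26773$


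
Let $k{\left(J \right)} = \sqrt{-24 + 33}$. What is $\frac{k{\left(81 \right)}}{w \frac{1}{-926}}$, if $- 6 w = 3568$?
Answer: $\frac{4167}{892} \approx 4.6715$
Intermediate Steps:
$w = - \frac{1784}{3}$ ($w = \left(- \frac{1}{6}\right) 3568 = - \frac{1784}{3} \approx -594.67$)
$k{\left(J \right)} = 3$ ($k{\left(J \right)} = \sqrt{9} = 3$)
$\frac{k{\left(81 \right)}}{w \frac{1}{-926}} = \frac{3}{\left(- \frac{1784}{3}\right) \frac{1}{-926}} = \frac{3}{\left(- \frac{1784}{3}\right) \left(- \frac{1}{926}\right)} = \frac{3}{\frac{892}{1389}} = 3 \cdot \frac{1389}{892} = \frac{4167}{892}$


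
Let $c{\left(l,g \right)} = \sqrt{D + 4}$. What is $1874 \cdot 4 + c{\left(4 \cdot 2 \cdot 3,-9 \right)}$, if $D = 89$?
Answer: $7496 + \sqrt{93} \approx 7505.6$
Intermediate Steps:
$c{\left(l,g \right)} = \sqrt{93}$ ($c{\left(l,g \right)} = \sqrt{89 + 4} = \sqrt{93}$)
$1874 \cdot 4 + c{\left(4 \cdot 2 \cdot 3,-9 \right)} = 1874 \cdot 4 + \sqrt{93} = 7496 + \sqrt{93}$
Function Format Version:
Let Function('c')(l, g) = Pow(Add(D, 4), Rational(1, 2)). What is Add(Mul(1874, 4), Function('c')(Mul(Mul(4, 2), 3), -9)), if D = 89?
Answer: Add(7496, Pow(93, Rational(1, 2))) ≈ 7505.6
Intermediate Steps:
Function('c')(l, g) = Pow(93, Rational(1, 2)) (Function('c')(l, g) = Pow(Add(89, 4), Rational(1, 2)) = Pow(93, Rational(1, 2)))
Add(Mul(1874, 4), Function('c')(Mul(Mul(4, 2), 3), -9)) = Add(Mul(1874, 4), Pow(93, Rational(1, 2))) = Add(7496, Pow(93, Rational(1, 2)))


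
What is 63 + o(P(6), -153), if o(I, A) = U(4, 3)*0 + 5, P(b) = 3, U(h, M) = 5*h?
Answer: 68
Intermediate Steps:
o(I, A) = 5 (o(I, A) = (5*4)*0 + 5 = 20*0 + 5 = 0 + 5 = 5)
63 + o(P(6), -153) = 63 + 5 = 68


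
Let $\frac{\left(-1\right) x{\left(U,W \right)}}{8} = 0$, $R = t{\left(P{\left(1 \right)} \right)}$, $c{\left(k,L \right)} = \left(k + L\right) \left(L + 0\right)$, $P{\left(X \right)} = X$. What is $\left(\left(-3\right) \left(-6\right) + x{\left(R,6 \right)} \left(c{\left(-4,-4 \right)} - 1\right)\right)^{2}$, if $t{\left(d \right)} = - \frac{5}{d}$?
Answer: $324$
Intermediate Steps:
$c{\left(k,L \right)} = L \left(L + k\right)$ ($c{\left(k,L \right)} = \left(L + k\right) L = L \left(L + k\right)$)
$R = -5$ ($R = - \frac{5}{1} = \left(-5\right) 1 = -5$)
$x{\left(U,W \right)} = 0$ ($x{\left(U,W \right)} = \left(-8\right) 0 = 0$)
$\left(\left(-3\right) \left(-6\right) + x{\left(R,6 \right)} \left(c{\left(-4,-4 \right)} - 1\right)\right)^{2} = \left(\left(-3\right) \left(-6\right) + 0 \left(- 4 \left(-4 - 4\right) - 1\right)\right)^{2} = \left(18 + 0 \left(\left(-4\right) \left(-8\right) - 1\right)\right)^{2} = \left(18 + 0 \left(32 - 1\right)\right)^{2} = \left(18 + 0 \cdot 31\right)^{2} = \left(18 + 0\right)^{2} = 18^{2} = 324$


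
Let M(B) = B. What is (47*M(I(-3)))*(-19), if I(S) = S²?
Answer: -8037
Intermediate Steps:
(47*M(I(-3)))*(-19) = (47*(-3)²)*(-19) = (47*9)*(-19) = 423*(-19) = -8037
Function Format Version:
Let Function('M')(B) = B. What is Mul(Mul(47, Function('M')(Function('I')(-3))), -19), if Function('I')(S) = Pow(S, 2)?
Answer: -8037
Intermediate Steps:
Mul(Mul(47, Function('M')(Function('I')(-3))), -19) = Mul(Mul(47, Pow(-3, 2)), -19) = Mul(Mul(47, 9), -19) = Mul(423, -19) = -8037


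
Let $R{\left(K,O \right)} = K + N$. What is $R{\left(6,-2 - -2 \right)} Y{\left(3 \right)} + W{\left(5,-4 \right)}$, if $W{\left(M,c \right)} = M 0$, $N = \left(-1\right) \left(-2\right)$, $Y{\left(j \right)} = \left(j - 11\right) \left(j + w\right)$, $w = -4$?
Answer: $64$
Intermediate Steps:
$Y{\left(j \right)} = \left(-11 + j\right) \left(-4 + j\right)$ ($Y{\left(j \right)} = \left(j - 11\right) \left(j - 4\right) = \left(-11 + j\right) \left(-4 + j\right)$)
$N = 2$
$R{\left(K,O \right)} = 2 + K$ ($R{\left(K,O \right)} = K + 2 = 2 + K$)
$W{\left(M,c \right)} = 0$
$R{\left(6,-2 - -2 \right)} Y{\left(3 \right)} + W{\left(5,-4 \right)} = \left(2 + 6\right) \left(44 + 3^{2} - 45\right) + 0 = 8 \left(44 + 9 - 45\right) + 0 = 8 \cdot 8 + 0 = 64 + 0 = 64$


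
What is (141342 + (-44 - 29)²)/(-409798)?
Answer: -146671/409798 ≈ -0.35791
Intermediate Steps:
(141342 + (-44 - 29)²)/(-409798) = (141342 + (-73)²)*(-1/409798) = (141342 + 5329)*(-1/409798) = 146671*(-1/409798) = -146671/409798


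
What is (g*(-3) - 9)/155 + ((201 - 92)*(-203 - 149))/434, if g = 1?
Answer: -96004/1085 ≈ -88.483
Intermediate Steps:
(g*(-3) - 9)/155 + ((201 - 92)*(-203 - 149))/434 = (1*(-3) - 9)/155 + ((201 - 92)*(-203 - 149))/434 = (-3 - 9)*(1/155) + (109*(-352))*(1/434) = -12*1/155 - 38368*1/434 = -12/155 - 19184/217 = -96004/1085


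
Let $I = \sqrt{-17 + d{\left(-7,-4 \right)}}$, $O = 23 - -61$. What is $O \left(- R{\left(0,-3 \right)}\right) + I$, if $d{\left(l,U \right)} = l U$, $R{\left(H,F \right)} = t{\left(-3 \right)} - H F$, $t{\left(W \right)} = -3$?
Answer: $252 + \sqrt{11} \approx 255.32$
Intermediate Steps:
$R{\left(H,F \right)} = -3 - F H$ ($R{\left(H,F \right)} = -3 - H F = -3 - F H$)
$d{\left(l,U \right)} = U l$
$O = 84$ ($O = 23 + 61 = 84$)
$I = \sqrt{11}$ ($I = \sqrt{-17 - -28} = \sqrt{-17 + 28} = \sqrt{11} \approx 3.3166$)
$O \left(- R{\left(0,-3 \right)}\right) + I = 84 \left(- (-3 - \left(-3\right) 0)\right) + \sqrt{11} = 84 \left(- (-3 + 0)\right) + \sqrt{11} = 84 \left(\left(-1\right) \left(-3\right)\right) + \sqrt{11} = 84 \cdot 3 + \sqrt{11} = 252 + \sqrt{11}$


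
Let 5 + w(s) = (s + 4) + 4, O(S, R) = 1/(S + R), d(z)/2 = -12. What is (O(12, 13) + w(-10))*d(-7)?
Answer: 4176/25 ≈ 167.04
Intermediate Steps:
d(z) = -24 (d(z) = 2*(-12) = -24)
O(S, R) = 1/(R + S)
w(s) = 3 + s (w(s) = -5 + ((s + 4) + 4) = -5 + ((4 + s) + 4) = -5 + (8 + s) = 3 + s)
(O(12, 13) + w(-10))*d(-7) = (1/(13 + 12) + (3 - 10))*(-24) = (1/25 - 7)*(-24) = -174/25*(-24) = 4176/25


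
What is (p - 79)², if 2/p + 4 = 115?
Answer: 76860289/12321 ≈ 6238.2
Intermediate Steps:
p = 2/111 (p = 2/(-4 + 115) = 2/111 ≈ 0.018018)
(p - 79)² = (2/111 - 79)² = (-8767/111)² = 76860289/12321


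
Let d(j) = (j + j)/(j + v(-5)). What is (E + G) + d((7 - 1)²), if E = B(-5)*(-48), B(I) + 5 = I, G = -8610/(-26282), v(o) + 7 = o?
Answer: 6351408/13141 ≈ 483.33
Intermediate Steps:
v(o) = -7 + o
d(j) = 2*j/(-12 + j) (d(j) = (j + j)/(j + (-7 - 5)) = (2*j)/(j - 12) = (2*j)/(-12 + j) = 2*j/(-12 + j))
G = 4305/13141 (G = -8610*(-1/26282) = 4305/13141 ≈ 0.32760)
B(I) = -5 + I
E = 480 (E = (-5 - 5)*(-48) = -10*(-48) = 480)
(E + G) + d((7 - 1)²) = (480 + 4305/13141) + 2*(7 - 1)²/(-12 + (7 - 1)²) = 6311985/13141 + 2*6²/(-12 + 6²) = 6311985/13141 + 2*36/(-12 + 36) = 6311985/13141 + 2*36/24 = 6311985/13141 + 2*36*(1/24) = 6311985/13141 + 3 = 6351408/13141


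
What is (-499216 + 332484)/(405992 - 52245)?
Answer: -166732/353747 ≈ -0.47133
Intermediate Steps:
(-499216 + 332484)/(405992 - 52245) = -166732/353747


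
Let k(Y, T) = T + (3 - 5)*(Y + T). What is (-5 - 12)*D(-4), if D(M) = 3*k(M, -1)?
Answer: -459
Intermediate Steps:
k(Y, T) = -T - 2*Y (k(Y, T) = T - 2*(T + Y) = T + (-2*T - 2*Y) = -T - 2*Y)
D(M) = 3 - 6*M (D(M) = 3*(-1*(-1) - 2*M) = 3*(1 - 2*M) = 3 - 6*M)
(-5 - 12)*D(-4) = (-5 - 12)*(3 - 6*(-4)) = -17*(3 + 24) = -17*27 = -459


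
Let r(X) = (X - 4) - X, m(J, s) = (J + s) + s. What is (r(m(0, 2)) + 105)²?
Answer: 10201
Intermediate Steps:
m(J, s) = J + 2*s
r(X) = -4 (r(X) = (-4 + X) - X = -4)
(r(m(0, 2)) + 105)² = (-4 + 105)² = 101² = 10201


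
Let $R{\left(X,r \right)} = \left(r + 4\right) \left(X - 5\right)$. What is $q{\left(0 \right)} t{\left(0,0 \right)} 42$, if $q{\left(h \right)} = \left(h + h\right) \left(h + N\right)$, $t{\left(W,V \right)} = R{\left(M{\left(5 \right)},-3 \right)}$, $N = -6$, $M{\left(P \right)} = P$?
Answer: $0$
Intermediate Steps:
$R{\left(X,r \right)} = \left(-5 + X\right) \left(4 + r\right)$ ($R{\left(X,r \right)} = \left(4 + r\right) \left(-5 + X\right) = \left(-5 + X\right) \left(4 + r\right)$)
$t{\left(W,V \right)} = 0$ ($t{\left(W,V \right)} = -20 - -15 + 4 \cdot 5 + 5 \left(-3\right) = -20 + 15 + 20 - 15 = 0$)
$q{\left(h \right)} = 2 h \left(-6 + h\right)$ ($q{\left(h \right)} = \left(h + h\right) \left(h - 6\right) = 2 h \left(-6 + h\right)$)
$q{\left(0 \right)} t{\left(0,0 \right)} 42 = 2 \cdot 0 \left(-6 + 0\right) 0 \cdot 42 = 2 \cdot 0 \left(-6\right) 0 \cdot 42 = 0 \cdot 0 \cdot 42 = 0 \cdot 42 = 0$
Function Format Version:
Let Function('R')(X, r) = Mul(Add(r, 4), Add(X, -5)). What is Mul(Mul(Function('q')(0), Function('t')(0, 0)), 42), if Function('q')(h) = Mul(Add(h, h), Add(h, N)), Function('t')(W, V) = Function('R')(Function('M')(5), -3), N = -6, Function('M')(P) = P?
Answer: 0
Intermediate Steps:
Function('R')(X, r) = Mul(Add(-5, X), Add(4, r)) (Function('R')(X, r) = Mul(Add(4, r), Add(-5, X)) = Mul(Add(-5, X), Add(4, r)))
Function('t')(W, V) = 0 (Function('t')(W, V) = Add(-20, Mul(-5, -3), Mul(4, 5), Mul(5, -3)) = Add(-20, 15, 20, -15) = 0)
Function('q')(h) = Mul(2, h, Add(-6, h)) (Function('q')(h) = Mul(Add(h, h), Add(h, -6)) = Mul(Mul(2, h), Add(-6, h)) = Mul(2, h, Add(-6, h)))
Mul(Mul(Function('q')(0), Function('t')(0, 0)), 42) = Mul(Mul(Mul(2, 0, Add(-6, 0)), 0), 42) = Mul(Mul(Mul(2, 0, -6), 0), 42) = Mul(Mul(0, 0), 42) = Mul(0, 42) = 0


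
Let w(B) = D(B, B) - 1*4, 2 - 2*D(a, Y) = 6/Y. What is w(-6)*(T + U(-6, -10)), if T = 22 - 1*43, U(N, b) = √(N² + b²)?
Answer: 105/2 - 5*√34 ≈ 23.345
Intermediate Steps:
D(a, Y) = 1 - 3/Y
T = -21 (T = 22 - 43 = -21)
w(B) = -4 + (-3 + B)/B (w(B) = (-3 + B)/B - 1*4 = (-3 + B)/B - 4 = -4 + (-3 + B)/B)
w(-6)*(T + U(-6, -10)) = (-3 - 3/(-6))*(-21 + √((-6)² + (-10)²)) = (-3 - 3*(-⅙))*(-21 + √(36 + 100)) = (-3 + ½)*(-21 + √136) = -5*(-21 + 2*√34)/2 = 105/2 - 5*√34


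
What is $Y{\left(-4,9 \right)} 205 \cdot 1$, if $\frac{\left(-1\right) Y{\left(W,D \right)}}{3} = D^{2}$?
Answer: $-49815$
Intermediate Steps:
$Y{\left(W,D \right)} = - 3 D^{2}$
$Y{\left(-4,9 \right)} 205 \cdot 1 = - 3 \cdot 9^{2} \cdot 205 \cdot 1 = \left(-3\right) 81 \cdot 205 = \left(-243\right) 205 = -49815$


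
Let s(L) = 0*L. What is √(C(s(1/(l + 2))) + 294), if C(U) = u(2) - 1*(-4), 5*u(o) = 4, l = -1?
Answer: 3*√830/5 ≈ 17.286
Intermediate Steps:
u(o) = ⅘ (u(o) = (⅕)*4 = ⅘)
s(L) = 0
C(U) = 24/5 (C(U) = ⅘ - 1*(-4) = ⅘ + 4 = 24/5)
√(C(s(1/(l + 2))) + 294) = √(24/5 + 294) = √(1494/5) = 3*√830/5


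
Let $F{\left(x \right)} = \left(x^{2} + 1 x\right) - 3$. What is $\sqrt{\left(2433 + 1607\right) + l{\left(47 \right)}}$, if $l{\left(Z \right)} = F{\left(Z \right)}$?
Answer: $\sqrt{6293} \approx 79.328$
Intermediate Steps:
$F{\left(x \right)} = -3 + x + x^{2}$ ($F{\left(x \right)} = \left(x^{2} + x\right) - 3 = \left(x + x^{2}\right) - 3 = -3 + x + x^{2}$)
$l{\left(Z \right)} = -3 + Z + Z^{2}$
$\sqrt{\left(2433 + 1607\right) + l{\left(47 \right)}} = \sqrt{\left(2433 + 1607\right) + \left(-3 + 47 + 47^{2}\right)} = \sqrt{4040 + \left(-3 + 47 + 2209\right)} = \sqrt{4040 + 2253} = \sqrt{6293}$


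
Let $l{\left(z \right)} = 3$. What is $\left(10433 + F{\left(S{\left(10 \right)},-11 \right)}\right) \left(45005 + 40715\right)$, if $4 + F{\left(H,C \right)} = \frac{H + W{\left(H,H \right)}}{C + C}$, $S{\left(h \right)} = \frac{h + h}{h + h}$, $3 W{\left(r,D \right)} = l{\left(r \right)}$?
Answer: $\frac{9833626960}{11} \approx 8.9397 \cdot 10^{8}$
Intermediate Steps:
$W{\left(r,D \right)} = 1$ ($W{\left(r,D \right)} = \frac{1}{3} \cdot 3 = 1$)
$S{\left(h \right)} = 1$ ($S{\left(h \right)} = \frac{2 h}{2 h} = 2 h \frac{1}{2 h} = 1$)
$F{\left(H,C \right)} = -4 + \frac{1 + H}{2 C}$ ($F{\left(H,C \right)} = -4 + \frac{H + 1}{C + C} = -4 + \frac{1 + H}{2 C}$)
$\left(10433 + F{\left(S{\left(10 \right)},-11 \right)}\right) \left(45005 + 40715\right) = \left(10433 + \frac{1 + 1 - -88}{2 \left(-11\right)}\right) \left(45005 + 40715\right) = \left(10433 + \frac{1}{2} \left(- \frac{1}{11}\right) \left(1 + 1 + 88\right)\right) 85720 = \left(10433 + \frac{1}{2} \left(- \frac{1}{11}\right) 90\right) 85720 = \left(10433 - \frac{45}{11}\right) 85720 = \frac{114718}{11} \cdot 85720 = \frac{9833626960}{11}$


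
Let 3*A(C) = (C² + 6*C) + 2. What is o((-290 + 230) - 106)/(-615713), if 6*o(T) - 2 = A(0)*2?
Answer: -5/5541417 ≈ -9.0230e-7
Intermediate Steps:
A(C) = ⅔ + 2*C + C²/3 (A(C) = ((C² + 6*C) + 2)/3 = (2 + C² + 6*C)/3 = ⅔ + 2*C + C²/3)
o(T) = 5/9 (o(T) = ⅓ + ((⅔ + 2*0 + (⅓)*0²)*2)/6 = ⅓ + ((⅔ + 0 + (⅓)*0)*2)/6 = ⅓ + ((⅔ + 0 + 0)*2)/6 = ⅓ + ((⅔)*2)/6 = ⅓ + (⅙)*(4/3) = ⅓ + 2/9 = 5/9)
o((-290 + 230) - 106)/(-615713) = (5/9)/(-615713) = (5/9)*(-1/615713) = -5/5541417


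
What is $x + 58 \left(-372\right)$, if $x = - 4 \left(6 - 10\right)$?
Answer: $-21560$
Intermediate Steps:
$x = 16$ ($x = \left(-4\right) \left(-4\right) = 16$)
$x + 58 \left(-372\right) = 16 + 58 \left(-372\right) = 16 - 21576 = -21560$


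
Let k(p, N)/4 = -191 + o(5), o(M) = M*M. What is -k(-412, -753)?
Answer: 664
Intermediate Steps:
o(M) = M²
k(p, N) = -664 (k(p, N) = 4*(-191 + 5²) = 4*(-191 + 25) = 4*(-166) = -664)
-k(-412, -753) = -1*(-664) = 664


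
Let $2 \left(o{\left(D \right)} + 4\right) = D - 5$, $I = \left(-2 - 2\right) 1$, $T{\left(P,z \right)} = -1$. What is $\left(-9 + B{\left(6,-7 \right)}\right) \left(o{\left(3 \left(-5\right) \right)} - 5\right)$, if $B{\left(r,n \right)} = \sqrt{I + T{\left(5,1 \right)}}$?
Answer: $171 - 19 i \sqrt{5} \approx 171.0 - 42.485 i$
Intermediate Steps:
$I = -4$ ($I = \left(-4\right) 1 = -4$)
$o{\left(D \right)} = - \frac{13}{2} + \frac{D}{2}$ ($o{\left(D \right)} = -4 + \frac{D - 5}{2} = -4 + \frac{-5 + D}{2} = -4 + \left(- \frac{5}{2} + \frac{D}{2}\right) = - \frac{13}{2} + \frac{D}{2}$)
$B{\left(r,n \right)} = i \sqrt{5}$ ($B{\left(r,n \right)} = \sqrt{-4 - 1} = \sqrt{-5} = i \sqrt{5}$)
$\left(-9 + B{\left(6,-7 \right)}\right) \left(o{\left(3 \left(-5\right) \right)} - 5\right) = \left(-9 + i \sqrt{5}\right) \left(\left(- \frac{13}{2} + \frac{3 \left(-5\right)}{2}\right) - 5\right) = \left(-9 + i \sqrt{5}\right) \left(\left(- \frac{13}{2} + \frac{1}{2} \left(-15\right)\right) - 5\right) = \left(-9 + i \sqrt{5}\right) \left(\left(- \frac{13}{2} - \frac{15}{2}\right) - 5\right) = \left(-9 + i \sqrt{5}\right) \left(-14 - 5\right) = \left(-9 + i \sqrt{5}\right) \left(-19\right) = 171 - 19 i \sqrt{5}$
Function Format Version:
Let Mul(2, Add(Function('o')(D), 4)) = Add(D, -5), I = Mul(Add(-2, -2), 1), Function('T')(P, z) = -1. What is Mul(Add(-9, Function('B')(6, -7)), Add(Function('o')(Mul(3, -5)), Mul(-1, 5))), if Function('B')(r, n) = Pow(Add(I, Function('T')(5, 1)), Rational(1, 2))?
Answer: Add(171, Mul(-19, I, Pow(5, Rational(1, 2)))) ≈ Add(171.00, Mul(-42.485, I))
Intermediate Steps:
I = -4 (I = Mul(-4, 1) = -4)
Function('o')(D) = Add(Rational(-13, 2), Mul(Rational(1, 2), D)) (Function('o')(D) = Add(-4, Mul(Rational(1, 2), Add(D, -5))) = Add(-4, Mul(Rational(1, 2), Add(-5, D))) = Add(-4, Add(Rational(-5, 2), Mul(Rational(1, 2), D))) = Add(Rational(-13, 2), Mul(Rational(1, 2), D)))
Function('B')(r, n) = Mul(I, Pow(5, Rational(1, 2))) (Function('B')(r, n) = Pow(Add(-4, -1), Rational(1, 2)) = Pow(-5, Rational(1, 2)) = Mul(I, Pow(5, Rational(1, 2))))
Mul(Add(-9, Function('B')(6, -7)), Add(Function('o')(Mul(3, -5)), Mul(-1, 5))) = Mul(Add(-9, Mul(I, Pow(5, Rational(1, 2)))), Add(Add(Rational(-13, 2), Mul(Rational(1, 2), Mul(3, -5))), Mul(-1, 5))) = Mul(Add(-9, Mul(I, Pow(5, Rational(1, 2)))), Add(Add(Rational(-13, 2), Mul(Rational(1, 2), -15)), -5)) = Mul(Add(-9, Mul(I, Pow(5, Rational(1, 2)))), Add(Add(Rational(-13, 2), Rational(-15, 2)), -5)) = Mul(Add(-9, Mul(I, Pow(5, Rational(1, 2)))), Add(-14, -5)) = Mul(Add(-9, Mul(I, Pow(5, Rational(1, 2)))), -19) = Add(171, Mul(-19, I, Pow(5, Rational(1, 2))))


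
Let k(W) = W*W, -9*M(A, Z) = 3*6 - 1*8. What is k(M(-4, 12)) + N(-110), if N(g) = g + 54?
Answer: -4436/81 ≈ -54.765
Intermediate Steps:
M(A, Z) = -10/9 (M(A, Z) = -(3*6 - 1*8)/9 = -(18 - 8)/9 = -1/9*10 = -10/9)
N(g) = 54 + g
k(W) = W**2
k(M(-4, 12)) + N(-110) = (-10/9)**2 + (54 - 110) = 100/81 - 56 = -4436/81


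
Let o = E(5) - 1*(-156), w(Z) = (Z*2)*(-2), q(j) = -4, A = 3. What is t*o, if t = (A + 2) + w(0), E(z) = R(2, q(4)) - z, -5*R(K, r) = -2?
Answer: 757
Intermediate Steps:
w(Z) = -4*Z (w(Z) = (2*Z)*(-2) = -4*Z)
R(K, r) = 2/5 (R(K, r) = -1/5*(-2) = 2/5)
E(z) = 2/5 - z
o = 757/5 (o = (2/5 - 1*5) - 1*(-156) = (2/5 - 5) + 156 = -23/5 + 156 = 757/5 ≈ 151.40)
t = 5 (t = (3 + 2) - 4*0 = 5 + 0 = 5)
t*o = 5*(757/5) = 757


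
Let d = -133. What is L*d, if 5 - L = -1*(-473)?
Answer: 62244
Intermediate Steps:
L = -468 (L = 5 - (-1)*(-473) = 5 - 1*473 = 5 - 473 = -468)
L*d = -468*(-133) = 62244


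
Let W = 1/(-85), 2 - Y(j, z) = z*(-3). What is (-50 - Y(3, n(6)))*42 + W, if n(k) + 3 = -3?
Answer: -121381/85 ≈ -1428.0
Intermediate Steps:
n(k) = -6 (n(k) = -3 - 3 = -6)
Y(j, z) = 2 + 3*z (Y(j, z) = 2 - z*(-3) = 2 - (-3)*z = 2 + 3*z)
W = -1/85 ≈ -0.011765
(-50 - Y(3, n(6)))*42 + W = (-50 - (2 + 3*(-6)))*42 - 1/85 = (-50 - (2 - 18))*42 - 1/85 = (-50 - 1*(-16))*42 - 1/85 = (-50 + 16)*42 - 1/85 = -34*42 - 1/85 = -1428 - 1/85 = -121381/85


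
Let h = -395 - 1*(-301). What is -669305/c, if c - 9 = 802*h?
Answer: 669305/75379 ≈ 8.8792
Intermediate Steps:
h = -94 (h = -395 + 301 = -94)
c = -75379 (c = 9 + 802*(-94) = 9 - 75388 = -75379)
-669305/c = -669305/(-75379) = -669305*(-1/75379) = 669305/75379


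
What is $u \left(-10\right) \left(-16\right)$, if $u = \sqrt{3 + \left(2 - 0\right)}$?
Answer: $160 \sqrt{5} \approx 357.77$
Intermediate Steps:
$u = \sqrt{5}$ ($u = \sqrt{3 + \left(2 + 0\right)} = \sqrt{3 + 2} = \sqrt{5} \approx 2.2361$)
$u \left(-10\right) \left(-16\right) = \sqrt{5} \left(-10\right) \left(-16\right) = - 10 \sqrt{5} \left(-16\right) = 160 \sqrt{5}$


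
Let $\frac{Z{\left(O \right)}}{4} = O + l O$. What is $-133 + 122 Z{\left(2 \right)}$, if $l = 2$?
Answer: $2795$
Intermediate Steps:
$Z{\left(O \right)} = 12 O$ ($Z{\left(O \right)} = 4 \left(O + 2 O\right) = 4 \cdot 3 O = 12 O$)
$-133 + 122 Z{\left(2 \right)} = -133 + 122 \cdot 12 \cdot 2 = -133 + 122 \cdot 24 = -133 + 2928 = 2795$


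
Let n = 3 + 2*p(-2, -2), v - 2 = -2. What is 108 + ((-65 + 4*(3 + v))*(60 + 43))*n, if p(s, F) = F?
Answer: 5567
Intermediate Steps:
v = 0 (v = 2 - 2 = 0)
n = -1 (n = 3 + 2*(-2) = 3 - 4 = -1)
108 + ((-65 + 4*(3 + v))*(60 + 43))*n = 108 + ((-65 + 4*(3 + 0))*(60 + 43))*(-1) = 108 + ((-65 + 4*3)*103)*(-1) = 108 + ((-65 + 12)*103)*(-1) = 108 - 53*103*(-1) = 108 - 5459*(-1) = 108 + 5459 = 5567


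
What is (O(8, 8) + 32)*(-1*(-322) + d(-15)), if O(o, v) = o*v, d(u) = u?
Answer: 29472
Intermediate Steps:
(O(8, 8) + 32)*(-1*(-322) + d(-15)) = (8*8 + 32)*(-1*(-322) - 15) = (64 + 32)*(322 - 15) = 96*307 = 29472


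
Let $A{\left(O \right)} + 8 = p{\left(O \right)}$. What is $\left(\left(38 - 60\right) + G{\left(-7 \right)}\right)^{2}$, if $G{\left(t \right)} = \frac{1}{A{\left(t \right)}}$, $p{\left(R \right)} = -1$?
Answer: $\frac{39601}{81} \approx 488.9$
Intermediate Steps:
$A{\left(O \right)} = -9$ ($A{\left(O \right)} = -8 - 1 = -9$)
$G{\left(t \right)} = - \frac{1}{9}$ ($G{\left(t \right)} = \frac{1}{-9} = - \frac{1}{9}$)
$\left(\left(38 - 60\right) + G{\left(-7 \right)}\right)^{2} = \left(\left(38 - 60\right) - \frac{1}{9}\right)^{2} = \left(-22 - \frac{1}{9}\right)^{2} = \left(- \frac{199}{9}\right)^{2} = \frac{39601}{81}$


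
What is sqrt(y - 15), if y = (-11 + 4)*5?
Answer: 5*I*sqrt(2) ≈ 7.0711*I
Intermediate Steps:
y = -35 (y = -7*5 = -35)
sqrt(y - 15) = sqrt(-35 - 15) = sqrt(-50) = 5*I*sqrt(2)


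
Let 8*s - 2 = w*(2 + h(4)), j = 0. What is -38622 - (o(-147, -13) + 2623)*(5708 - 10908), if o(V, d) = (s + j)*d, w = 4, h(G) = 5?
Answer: 13347478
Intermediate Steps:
s = 15/4 (s = ¼ + (4*(2 + 5))/8 = ¼ + (4*7)/8 = ¼ + (⅛)*28 = ¼ + 7/2 = 15/4 ≈ 3.7500)
o(V, d) = 15*d/4 (o(V, d) = (15/4 + 0)*d = 15*d/4)
-38622 - (o(-147, -13) + 2623)*(5708 - 10908) = -38622 - ((15/4)*(-13) + 2623)*(5708 - 10908) = -38622 - (-195/4 + 2623)*(-5200) = -38622 - 10297*(-5200)/4 = -38622 - 1*(-13386100) = -38622 + 13386100 = 13347478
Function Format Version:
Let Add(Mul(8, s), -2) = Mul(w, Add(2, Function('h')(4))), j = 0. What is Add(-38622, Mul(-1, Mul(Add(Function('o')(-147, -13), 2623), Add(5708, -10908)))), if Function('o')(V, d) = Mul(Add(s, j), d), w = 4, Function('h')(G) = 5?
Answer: 13347478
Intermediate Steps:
s = Rational(15, 4) (s = Add(Rational(1, 4), Mul(Rational(1, 8), Mul(4, Add(2, 5)))) = Add(Rational(1, 4), Mul(Rational(1, 8), Mul(4, 7))) = Add(Rational(1, 4), Mul(Rational(1, 8), 28)) = Add(Rational(1, 4), Rational(7, 2)) = Rational(15, 4) ≈ 3.7500)
Function('o')(V, d) = Mul(Rational(15, 4), d) (Function('o')(V, d) = Mul(Add(Rational(15, 4), 0), d) = Mul(Rational(15, 4), d))
Add(-38622, Mul(-1, Mul(Add(Function('o')(-147, -13), 2623), Add(5708, -10908)))) = Add(-38622, Mul(-1, Mul(Add(Mul(Rational(15, 4), -13), 2623), Add(5708, -10908)))) = Add(-38622, Mul(-1, Mul(Add(Rational(-195, 4), 2623), -5200))) = Add(-38622, Mul(-1, Mul(Rational(10297, 4), -5200))) = Add(-38622, Mul(-1, -13386100)) = Add(-38622, 13386100) = 13347478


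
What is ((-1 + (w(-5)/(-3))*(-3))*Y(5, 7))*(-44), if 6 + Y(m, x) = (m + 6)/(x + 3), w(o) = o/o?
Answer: 0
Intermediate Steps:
w(o) = 1
Y(m, x) = -6 + (6 + m)/(3 + x) (Y(m, x) = -6 + (m + 6)/(x + 3) = -6 + (6 + m)/(3 + x))
((-1 + (w(-5)/(-3))*(-3))*Y(5, 7))*(-44) = ((-1 + (1/(-3))*(-3))*((-12 + 5 - 6*7)/(3 + 7)))*(-44) = ((-1 + (1*(-1/3))*(-3))*((-12 + 5 - 42)/10))*(-44) = ((-1 - 1/3*(-3))*((1/10)*(-49)))*(-44) = ((-1 + 1)*(-49/10))*(-44) = (0*(-49/10))*(-44) = 0*(-44) = 0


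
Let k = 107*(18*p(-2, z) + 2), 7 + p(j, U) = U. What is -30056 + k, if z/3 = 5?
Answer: -14434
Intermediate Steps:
z = 15 (z = 3*5 = 15)
p(j, U) = -7 + U
k = 15622 (k = 107*(18*(-7 + 15) + 2) = 107*(18*8 + 2) = 107*(144 + 2) = 107*146 = 15622)
-30056 + k = -30056 + 15622 = -14434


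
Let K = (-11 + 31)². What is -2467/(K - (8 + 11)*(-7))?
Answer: -2467/533 ≈ -4.6285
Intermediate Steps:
K = 400 (K = 20² = 400)
-2467/(K - (8 + 11)*(-7)) = -2467/(400 - (8 + 11)*(-7)) = -2467/(400 - 19*(-7)) = -2467/(400 - 1*(-133)) = -2467/(400 + 133) = -2467/533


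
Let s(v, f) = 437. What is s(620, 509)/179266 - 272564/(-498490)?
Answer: 24539649077/44681154170 ≈ 0.54922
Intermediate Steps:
s(620, 509)/179266 - 272564/(-498490) = 437/179266 - 272564/(-498490) = 437*(1/179266) - 272564*(-1/498490) = 437/179266 + 136282/249245 = 24539649077/44681154170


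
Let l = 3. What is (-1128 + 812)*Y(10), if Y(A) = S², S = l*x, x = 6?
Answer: -102384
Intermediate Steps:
S = 18 (S = 3*6 = 18)
Y(A) = 324 (Y(A) = 18² = 324)
(-1128 + 812)*Y(10) = (-1128 + 812)*324 = -316*324 = -102384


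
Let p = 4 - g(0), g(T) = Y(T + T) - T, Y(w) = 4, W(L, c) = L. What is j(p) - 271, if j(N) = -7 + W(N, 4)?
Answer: -278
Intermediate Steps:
g(T) = 4 - T
p = 0 (p = 4 - (4 - 1*0) = 4 - (4 + 0) = 4 - 1*4 = 4 - 4 = 0)
j(N) = -7 + N
j(p) - 271 = (-7 + 0) - 271 = -7 - 271 = -278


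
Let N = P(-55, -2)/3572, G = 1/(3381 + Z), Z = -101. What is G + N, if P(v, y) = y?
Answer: -747/2929040 ≈ -0.00025503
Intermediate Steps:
G = 1/3280 (G = 1/(3381 - 101) = 1/3280 ≈ 0.00030488)
N = -1/1786 (N = -2/3572 = -2*1/3572 = -1/1786 ≈ -0.00055991)
G + N = 1/3280 - 1/1786 = -747/2929040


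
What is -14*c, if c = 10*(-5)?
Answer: 700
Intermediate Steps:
c = -50
-14*c = -14*(-50) = 700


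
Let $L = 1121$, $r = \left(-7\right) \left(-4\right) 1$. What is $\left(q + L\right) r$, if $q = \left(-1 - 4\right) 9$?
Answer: $30128$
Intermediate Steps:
$q = -45$ ($q = \left(-5\right) 9 = -45$)
$r = 28$ ($r = 28 \cdot 1 = 28$)
$\left(q + L\right) r = \left(-45 + 1121\right) 28 = 1076 \cdot 28 = 30128$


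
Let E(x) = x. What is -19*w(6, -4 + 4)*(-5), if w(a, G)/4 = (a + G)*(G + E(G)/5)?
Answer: 0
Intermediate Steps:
w(a, G) = 24*G*(G + a)/5 (w(a, G) = 4*((a + G)*(G + G/5)) = 4*((G + a)*(G + G*(⅕))) = 4*((G + a)*(G + G/5)) = 4*((G + a)*(6*G/5)) = 4*(6*G*(G + a)/5) = 24*G*(G + a)/5)
-19*w(6, -4 + 4)*(-5) = -456*(-4 + 4)*((-4 + 4) + 6)/5*(-5) = -456*0*(0 + 6)/5*(-5) = -456*0*6/5*(-5) = -19*0*(-5) = 0*(-5) = 0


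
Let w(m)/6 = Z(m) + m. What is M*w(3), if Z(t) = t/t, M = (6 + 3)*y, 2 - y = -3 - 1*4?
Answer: 1944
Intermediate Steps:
y = 9 (y = 2 - (-3 - 1*4) = 2 - (-3 - 4) = 2 - 1*(-7) = 2 + 7 = 9)
M = 81 (M = (6 + 3)*9 = 9*9 = 81)
Z(t) = 1
w(m) = 6 + 6*m (w(m) = 6*(1 + m) = 6 + 6*m)
M*w(3) = 81*(6 + 6*3) = 81*(6 + 18) = 81*24 = 1944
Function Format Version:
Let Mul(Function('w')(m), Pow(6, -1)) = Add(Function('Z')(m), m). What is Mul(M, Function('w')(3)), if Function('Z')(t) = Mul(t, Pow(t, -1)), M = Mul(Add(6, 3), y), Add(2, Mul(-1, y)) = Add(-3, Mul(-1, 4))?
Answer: 1944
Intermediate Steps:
y = 9 (y = Add(2, Mul(-1, Add(-3, Mul(-1, 4)))) = Add(2, Mul(-1, Add(-3, -4))) = Add(2, Mul(-1, -7)) = Add(2, 7) = 9)
M = 81 (M = Mul(Add(6, 3), 9) = Mul(9, 9) = 81)
Function('Z')(t) = 1
Function('w')(m) = Add(6, Mul(6, m)) (Function('w')(m) = Mul(6, Add(1, m)) = Add(6, Mul(6, m)))
Mul(M, Function('w')(3)) = Mul(81, Add(6, Mul(6, 3))) = Mul(81, Add(6, 18)) = Mul(81, 24) = 1944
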